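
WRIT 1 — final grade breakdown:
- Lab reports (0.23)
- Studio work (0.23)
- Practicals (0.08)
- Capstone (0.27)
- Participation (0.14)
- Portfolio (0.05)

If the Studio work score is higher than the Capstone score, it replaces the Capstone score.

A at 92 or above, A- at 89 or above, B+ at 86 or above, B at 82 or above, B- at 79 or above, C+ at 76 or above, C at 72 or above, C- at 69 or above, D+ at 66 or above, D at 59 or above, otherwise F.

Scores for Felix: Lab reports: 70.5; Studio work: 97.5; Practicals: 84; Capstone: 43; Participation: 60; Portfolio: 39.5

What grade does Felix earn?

B

Studio work (97.5) > Capstone (43), so Capstone counts as 97.5.
Weighted total:
  Lab reports 70.5 × 0.23 = 16.215
  Studio work 97.5 × 0.23 = 22.425
  Practicals 84 × 0.08 = 6.72
  Capstone 97.5 × 0.27 = 26.325
  Participation 60 × 0.14 = 8.4
  Portfolio 39.5 × 0.05 = 1.975
Sum = 82.06
82.06 is ≥ 82 and < 86 → B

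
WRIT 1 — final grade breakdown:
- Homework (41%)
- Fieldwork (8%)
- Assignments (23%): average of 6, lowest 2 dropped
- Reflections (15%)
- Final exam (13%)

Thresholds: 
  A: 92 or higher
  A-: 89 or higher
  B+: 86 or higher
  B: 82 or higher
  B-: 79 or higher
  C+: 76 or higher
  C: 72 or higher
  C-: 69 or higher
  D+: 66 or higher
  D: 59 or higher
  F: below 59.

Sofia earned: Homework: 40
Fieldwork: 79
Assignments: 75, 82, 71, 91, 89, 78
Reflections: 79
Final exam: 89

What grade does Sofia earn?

Assignments: drop 71, 75 → average of remaining 4 = 340/4 = 85
Weighted total:
  Homework 40 × 0.41 = 16.4
  Fieldwork 79 × 0.08 = 6.32
  Assignments 85 × 0.23 = 19.55
  Reflections 79 × 0.15 = 11.85
  Final exam 89 × 0.13 = 11.57
Sum = 65.69
65.69 is ≥ 59 and < 66 → D

D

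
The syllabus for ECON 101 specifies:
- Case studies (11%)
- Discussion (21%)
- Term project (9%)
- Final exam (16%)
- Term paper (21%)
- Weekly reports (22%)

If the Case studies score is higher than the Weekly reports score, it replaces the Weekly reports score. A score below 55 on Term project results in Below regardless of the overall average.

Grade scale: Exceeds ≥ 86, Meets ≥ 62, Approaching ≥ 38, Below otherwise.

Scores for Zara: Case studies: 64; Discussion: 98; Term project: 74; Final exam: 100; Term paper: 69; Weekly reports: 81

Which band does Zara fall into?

Meets

Case studies (64) ≤ Weekly reports (81), so Weekly reports stays at 81.
Term project score 74 ≥ 55: minimum met.
Weighted total:
  Case studies 64 × 0.11 = 7.04
  Discussion 98 × 0.21 = 20.58
  Term project 74 × 0.09 = 6.66
  Final exam 100 × 0.16 = 16
  Term paper 69 × 0.21 = 14.49
  Weekly reports 81 × 0.22 = 17.82
Sum = 82.59
82.59 is ≥ 62 and < 86 → Meets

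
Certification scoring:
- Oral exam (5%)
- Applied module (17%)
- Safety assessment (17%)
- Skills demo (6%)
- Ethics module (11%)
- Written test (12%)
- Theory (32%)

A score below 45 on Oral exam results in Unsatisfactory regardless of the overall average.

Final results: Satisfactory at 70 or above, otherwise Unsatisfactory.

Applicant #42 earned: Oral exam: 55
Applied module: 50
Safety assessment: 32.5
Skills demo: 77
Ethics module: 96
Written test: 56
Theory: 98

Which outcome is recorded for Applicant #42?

Satisfactory

Oral exam score 55 ≥ 45: minimum met.
Weighted total:
  Oral exam 55 × 0.05 = 2.75
  Applied module 50 × 0.17 = 8.5
  Safety assessment 32.5 × 0.17 = 5.525
  Skills demo 77 × 0.06 = 4.62
  Ethics module 96 × 0.11 = 10.56
  Written test 56 × 0.12 = 6.72
  Theory 98 × 0.32 = 31.36
Sum = 70.035
70.035 ≥ 70 → Satisfactory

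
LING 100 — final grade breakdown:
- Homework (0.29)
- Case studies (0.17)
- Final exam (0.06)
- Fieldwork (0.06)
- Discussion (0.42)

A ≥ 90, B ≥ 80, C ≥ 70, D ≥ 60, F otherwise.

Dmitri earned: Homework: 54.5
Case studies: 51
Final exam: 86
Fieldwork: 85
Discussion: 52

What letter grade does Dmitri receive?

F

Weighted total:
  Homework 54.5 × 0.29 = 15.805
  Case studies 51 × 0.17 = 8.67
  Final exam 86 × 0.06 = 5.16
  Fieldwork 85 × 0.06 = 5.1
  Discussion 52 × 0.42 = 21.84
Sum = 56.575
56.575 < 60 → F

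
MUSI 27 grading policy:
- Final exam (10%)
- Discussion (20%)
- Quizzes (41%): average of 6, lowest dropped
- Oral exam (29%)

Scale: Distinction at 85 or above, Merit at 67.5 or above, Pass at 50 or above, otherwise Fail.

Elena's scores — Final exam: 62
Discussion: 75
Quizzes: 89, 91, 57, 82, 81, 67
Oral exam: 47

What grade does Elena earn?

Quizzes: drop 57 → average of remaining 5 = 410/5 = 82
Weighted total:
  Final exam 62 × 0.1 = 6.2
  Discussion 75 × 0.2 = 15
  Quizzes 82 × 0.41 = 33.62
  Oral exam 47 × 0.29 = 13.63
Sum = 68.45
68.45 is ≥ 67.5 and < 85 → Merit

Merit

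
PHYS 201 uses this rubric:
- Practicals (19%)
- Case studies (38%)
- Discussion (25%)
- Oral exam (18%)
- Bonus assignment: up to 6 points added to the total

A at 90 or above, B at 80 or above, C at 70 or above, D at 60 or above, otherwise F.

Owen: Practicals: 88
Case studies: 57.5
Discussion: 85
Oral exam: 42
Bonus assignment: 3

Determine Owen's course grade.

Weighted total:
  Practicals 88 × 0.19 = 16.72
  Case studies 57.5 × 0.38 = 21.85
  Discussion 85 × 0.25 = 21.25
  Oral exam 42 × 0.18 = 7.56
Sum = 67.38
Bonus assignment: 67.38 + 3 = 70.38
70.38 is ≥ 70 and < 80 → C

C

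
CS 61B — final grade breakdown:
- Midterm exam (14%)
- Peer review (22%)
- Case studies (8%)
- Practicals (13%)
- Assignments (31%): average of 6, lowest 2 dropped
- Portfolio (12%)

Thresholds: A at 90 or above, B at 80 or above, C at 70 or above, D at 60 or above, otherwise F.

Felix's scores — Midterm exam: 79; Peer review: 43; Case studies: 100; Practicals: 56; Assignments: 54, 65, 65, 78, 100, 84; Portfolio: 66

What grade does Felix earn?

D

Assignments: drop 54, 65 → average of remaining 4 = 327/4 = 81.75
Weighted total:
  Midterm exam 79 × 0.14 = 11.06
  Peer review 43 × 0.22 = 9.46
  Case studies 100 × 0.08 = 8
  Practicals 56 × 0.13 = 7.28
  Assignments 81.75 × 0.31 = 25.3425
  Portfolio 66 × 0.12 = 7.92
Sum = 69.0625
69.0625 is ≥ 60 and < 70 → D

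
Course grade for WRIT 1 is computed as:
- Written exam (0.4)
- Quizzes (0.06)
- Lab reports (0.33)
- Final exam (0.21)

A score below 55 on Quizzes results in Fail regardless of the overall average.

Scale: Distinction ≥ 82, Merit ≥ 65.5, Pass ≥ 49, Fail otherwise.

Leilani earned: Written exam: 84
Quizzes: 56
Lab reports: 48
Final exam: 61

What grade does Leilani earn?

Quizzes score 56 ≥ 55: minimum met.
Weighted total:
  Written exam 84 × 0.4 = 33.6
  Quizzes 56 × 0.06 = 3.36
  Lab reports 48 × 0.33 = 15.84
  Final exam 61 × 0.21 = 12.81
Sum = 65.61
65.61 is ≥ 65.5 and < 82 → Merit

Merit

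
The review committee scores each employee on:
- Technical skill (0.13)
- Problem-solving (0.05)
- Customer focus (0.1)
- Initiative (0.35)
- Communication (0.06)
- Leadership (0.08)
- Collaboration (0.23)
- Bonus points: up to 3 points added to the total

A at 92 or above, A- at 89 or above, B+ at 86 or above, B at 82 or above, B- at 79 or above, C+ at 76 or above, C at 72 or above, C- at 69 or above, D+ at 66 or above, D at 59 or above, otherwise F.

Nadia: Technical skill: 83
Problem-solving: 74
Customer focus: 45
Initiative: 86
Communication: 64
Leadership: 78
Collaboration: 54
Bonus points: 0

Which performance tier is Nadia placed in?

C-

Weighted total:
  Technical skill 83 × 0.13 = 10.79
  Problem-solving 74 × 0.05 = 3.7
  Customer focus 45 × 0.1 = 4.5
  Initiative 86 × 0.35 = 30.1
  Communication 64 × 0.06 = 3.84
  Leadership 78 × 0.08 = 6.24
  Collaboration 54 × 0.23 = 12.42
Sum = 71.59
Bonus points: 71.59 + 0 = 71.59
71.59 is ≥ 69 and < 72 → C-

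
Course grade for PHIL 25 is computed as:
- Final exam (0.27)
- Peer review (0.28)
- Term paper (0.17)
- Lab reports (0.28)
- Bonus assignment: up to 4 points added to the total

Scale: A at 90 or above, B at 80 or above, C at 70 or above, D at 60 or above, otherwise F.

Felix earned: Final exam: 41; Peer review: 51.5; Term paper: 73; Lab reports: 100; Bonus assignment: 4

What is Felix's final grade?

D

Weighted total:
  Final exam 41 × 0.27 = 11.07
  Peer review 51.5 × 0.28 = 14.42
  Term paper 73 × 0.17 = 12.41
  Lab reports 100 × 0.28 = 28
Sum = 65.9
Bonus assignment: 65.9 + 4 = 69.9
69.9 is ≥ 60 and < 70 → D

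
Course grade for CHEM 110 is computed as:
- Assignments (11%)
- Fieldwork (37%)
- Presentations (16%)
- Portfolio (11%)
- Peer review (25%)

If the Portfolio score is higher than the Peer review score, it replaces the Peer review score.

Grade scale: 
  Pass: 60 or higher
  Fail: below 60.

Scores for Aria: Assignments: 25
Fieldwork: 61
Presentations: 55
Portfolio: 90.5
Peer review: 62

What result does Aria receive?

Portfolio (90.5) > Peer review (62), so Peer review counts as 90.5.
Weighted total:
  Assignments 25 × 0.11 = 2.75
  Fieldwork 61 × 0.37 = 22.57
  Presentations 55 × 0.16 = 8.8
  Portfolio 90.5 × 0.11 = 9.955
  Peer review 90.5 × 0.25 = 22.625
Sum = 66.7
66.7 ≥ 60 → Pass

Pass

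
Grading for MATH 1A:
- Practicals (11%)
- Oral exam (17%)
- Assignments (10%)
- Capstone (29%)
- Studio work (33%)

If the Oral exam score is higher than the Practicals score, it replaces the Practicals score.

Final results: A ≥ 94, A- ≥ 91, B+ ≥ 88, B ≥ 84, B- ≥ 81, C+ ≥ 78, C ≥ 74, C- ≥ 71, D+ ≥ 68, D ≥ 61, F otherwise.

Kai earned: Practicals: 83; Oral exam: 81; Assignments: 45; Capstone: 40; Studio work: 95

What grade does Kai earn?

D+

Oral exam (81) ≤ Practicals (83), so Practicals stays at 83.
Weighted total:
  Practicals 83 × 0.11 = 9.13
  Oral exam 81 × 0.17 = 13.77
  Assignments 45 × 0.1 = 4.5
  Capstone 40 × 0.29 = 11.6
  Studio work 95 × 0.33 = 31.35
Sum = 70.35
70.35 is ≥ 68 and < 71 → D+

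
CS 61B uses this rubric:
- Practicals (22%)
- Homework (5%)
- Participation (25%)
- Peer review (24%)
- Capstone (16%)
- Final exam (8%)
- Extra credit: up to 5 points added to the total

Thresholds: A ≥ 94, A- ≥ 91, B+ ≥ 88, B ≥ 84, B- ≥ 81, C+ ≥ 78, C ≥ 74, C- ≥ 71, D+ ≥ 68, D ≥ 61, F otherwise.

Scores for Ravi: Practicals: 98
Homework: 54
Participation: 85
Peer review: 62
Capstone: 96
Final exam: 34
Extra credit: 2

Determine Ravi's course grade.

C+

Weighted total:
  Practicals 98 × 0.22 = 21.56
  Homework 54 × 0.05 = 2.7
  Participation 85 × 0.25 = 21.25
  Peer review 62 × 0.24 = 14.88
  Capstone 96 × 0.16 = 15.36
  Final exam 34 × 0.08 = 2.72
Sum = 78.47
Extra credit: 78.47 + 2 = 80.47
80.47 is ≥ 78 and < 81 → C+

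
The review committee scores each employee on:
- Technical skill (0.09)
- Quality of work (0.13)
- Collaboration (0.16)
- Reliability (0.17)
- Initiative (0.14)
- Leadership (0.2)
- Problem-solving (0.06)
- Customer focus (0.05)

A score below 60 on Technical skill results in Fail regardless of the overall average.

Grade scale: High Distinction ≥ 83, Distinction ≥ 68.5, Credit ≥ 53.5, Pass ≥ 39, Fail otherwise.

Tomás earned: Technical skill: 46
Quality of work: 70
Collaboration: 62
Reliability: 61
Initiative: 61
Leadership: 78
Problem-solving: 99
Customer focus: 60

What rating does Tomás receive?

Fail

Technical skill score 46 < 60: minimum not met.
Weighted total:
  Technical skill 46 × 0.09 = 4.14
  Quality of work 70 × 0.13 = 9.1
  Collaboration 62 × 0.16 = 9.92
  Reliability 61 × 0.17 = 10.37
  Initiative 61 × 0.14 = 8.54
  Leadership 78 × 0.2 = 15.6
  Problem-solving 99 × 0.06 = 5.94
  Customer focus 60 × 0.05 = 3
Sum = 66.61
Because the Technical skill minimum was not met, the result is Fail.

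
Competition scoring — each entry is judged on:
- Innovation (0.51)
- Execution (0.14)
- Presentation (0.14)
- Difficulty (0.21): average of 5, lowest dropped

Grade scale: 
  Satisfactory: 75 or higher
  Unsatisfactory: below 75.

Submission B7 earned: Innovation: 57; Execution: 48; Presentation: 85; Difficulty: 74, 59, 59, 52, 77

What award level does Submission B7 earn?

Unsatisfactory

Difficulty: drop 52 → average of remaining 4 = 269/4 = 67.25
Weighted total:
  Innovation 57 × 0.51 = 29.07
  Execution 48 × 0.14 = 6.72
  Presentation 85 × 0.14 = 11.9
  Difficulty 67.25 × 0.21 = 14.1225
Sum = 61.8125
61.8125 < 75 → Unsatisfactory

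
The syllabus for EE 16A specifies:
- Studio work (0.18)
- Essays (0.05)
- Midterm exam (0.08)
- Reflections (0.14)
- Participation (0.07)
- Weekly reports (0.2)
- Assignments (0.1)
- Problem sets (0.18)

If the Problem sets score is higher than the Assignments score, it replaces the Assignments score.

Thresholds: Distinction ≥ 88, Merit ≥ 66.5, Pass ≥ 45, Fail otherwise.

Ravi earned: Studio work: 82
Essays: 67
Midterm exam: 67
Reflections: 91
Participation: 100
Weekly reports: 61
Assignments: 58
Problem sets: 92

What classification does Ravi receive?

Problem sets (92) > Assignments (58), so Assignments counts as 92.
Weighted total:
  Studio work 82 × 0.18 = 14.76
  Essays 67 × 0.05 = 3.35
  Midterm exam 67 × 0.08 = 5.36
  Reflections 91 × 0.14 = 12.74
  Participation 100 × 0.07 = 7
  Weekly reports 61 × 0.2 = 12.2
  Assignments 92 × 0.1 = 9.2
  Problem sets 92 × 0.18 = 16.56
Sum = 81.17
81.17 is ≥ 66.5 and < 88 → Merit

Merit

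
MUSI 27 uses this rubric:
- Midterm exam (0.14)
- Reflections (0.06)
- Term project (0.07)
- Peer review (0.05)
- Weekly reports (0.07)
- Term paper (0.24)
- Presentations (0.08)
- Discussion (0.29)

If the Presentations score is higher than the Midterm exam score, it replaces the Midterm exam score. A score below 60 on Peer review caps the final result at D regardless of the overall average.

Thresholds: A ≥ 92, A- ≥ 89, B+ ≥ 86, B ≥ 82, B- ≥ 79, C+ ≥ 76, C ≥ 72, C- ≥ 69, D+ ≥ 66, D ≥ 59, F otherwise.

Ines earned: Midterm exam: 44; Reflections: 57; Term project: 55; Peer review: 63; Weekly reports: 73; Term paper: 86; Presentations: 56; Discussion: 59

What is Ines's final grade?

D

Presentations (56) > Midterm exam (44), so Midterm exam counts as 56.
Peer review score 63 ≥ 60: minimum met.
Weighted total:
  Midterm exam 56 × 0.14 = 7.84
  Reflections 57 × 0.06 = 3.42
  Term project 55 × 0.07 = 3.85
  Peer review 63 × 0.05 = 3.15
  Weekly reports 73 × 0.07 = 5.11
  Term paper 86 × 0.24 = 20.64
  Presentations 56 × 0.08 = 4.48
  Discussion 59 × 0.29 = 17.11
Sum = 65.6
65.6 is ≥ 59 and < 66 → D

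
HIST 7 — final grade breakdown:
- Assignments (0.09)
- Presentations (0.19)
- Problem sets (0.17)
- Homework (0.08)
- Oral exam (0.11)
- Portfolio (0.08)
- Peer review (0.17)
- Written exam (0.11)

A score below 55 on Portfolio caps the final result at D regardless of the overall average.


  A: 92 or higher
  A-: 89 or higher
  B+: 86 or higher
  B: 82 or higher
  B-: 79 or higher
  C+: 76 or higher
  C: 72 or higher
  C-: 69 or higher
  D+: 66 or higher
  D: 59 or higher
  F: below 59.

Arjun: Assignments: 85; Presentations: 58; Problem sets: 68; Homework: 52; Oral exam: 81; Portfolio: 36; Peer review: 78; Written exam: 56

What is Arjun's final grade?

Portfolio score 36 < 55: minimum not met.
Weighted total:
  Assignments 85 × 0.09 = 7.65
  Presentations 58 × 0.19 = 11.02
  Problem sets 68 × 0.17 = 11.56
  Homework 52 × 0.08 = 4.16
  Oral exam 81 × 0.11 = 8.91
  Portfolio 36 × 0.08 = 2.88
  Peer review 78 × 0.17 = 13.26
  Written exam 56 × 0.11 = 6.16
Sum = 65.6
65.6 would be D; cap at D applies → D.

D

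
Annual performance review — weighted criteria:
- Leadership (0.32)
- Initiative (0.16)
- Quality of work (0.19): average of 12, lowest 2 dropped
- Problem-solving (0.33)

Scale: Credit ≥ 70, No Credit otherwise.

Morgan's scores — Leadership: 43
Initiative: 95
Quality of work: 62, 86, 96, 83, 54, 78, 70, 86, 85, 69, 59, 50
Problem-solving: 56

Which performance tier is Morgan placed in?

No Credit

Quality of work: drop 50, 54 → average of remaining 10 = 774/10 = 77.4
Weighted total:
  Leadership 43 × 0.32 = 13.76
  Initiative 95 × 0.16 = 15.2
  Quality of work 77.4 × 0.19 = 14.706
  Problem-solving 56 × 0.33 = 18.48
Sum = 62.146
62.146 < 70 → No Credit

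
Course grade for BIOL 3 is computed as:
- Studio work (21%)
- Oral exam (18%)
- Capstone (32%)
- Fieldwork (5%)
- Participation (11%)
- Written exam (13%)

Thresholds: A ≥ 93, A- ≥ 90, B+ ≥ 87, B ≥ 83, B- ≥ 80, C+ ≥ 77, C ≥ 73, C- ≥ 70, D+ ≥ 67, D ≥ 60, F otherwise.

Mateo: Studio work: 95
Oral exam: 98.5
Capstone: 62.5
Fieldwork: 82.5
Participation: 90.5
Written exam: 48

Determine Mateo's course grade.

Weighted total:
  Studio work 95 × 0.21 = 19.95
  Oral exam 98.5 × 0.18 = 17.73
  Capstone 62.5 × 0.32 = 20
  Fieldwork 82.5 × 0.05 = 4.125
  Participation 90.5 × 0.11 = 9.955
  Written exam 48 × 0.13 = 6.24
Sum = 78
78 is ≥ 77 and < 80 → C+

C+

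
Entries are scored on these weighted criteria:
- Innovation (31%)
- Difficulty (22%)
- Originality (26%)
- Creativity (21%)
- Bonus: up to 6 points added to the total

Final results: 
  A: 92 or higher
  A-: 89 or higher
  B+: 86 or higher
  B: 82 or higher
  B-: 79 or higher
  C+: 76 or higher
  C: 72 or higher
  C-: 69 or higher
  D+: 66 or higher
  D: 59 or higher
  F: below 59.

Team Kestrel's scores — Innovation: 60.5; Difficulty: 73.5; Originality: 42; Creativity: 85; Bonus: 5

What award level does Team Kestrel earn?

D+

Weighted total:
  Innovation 60.5 × 0.31 = 18.755
  Difficulty 73.5 × 0.22 = 16.17
  Originality 42 × 0.26 = 10.92
  Creativity 85 × 0.21 = 17.85
Sum = 63.695
Bonus: 63.695 + 5 = 68.695
68.695 is ≥ 66 and < 69 → D+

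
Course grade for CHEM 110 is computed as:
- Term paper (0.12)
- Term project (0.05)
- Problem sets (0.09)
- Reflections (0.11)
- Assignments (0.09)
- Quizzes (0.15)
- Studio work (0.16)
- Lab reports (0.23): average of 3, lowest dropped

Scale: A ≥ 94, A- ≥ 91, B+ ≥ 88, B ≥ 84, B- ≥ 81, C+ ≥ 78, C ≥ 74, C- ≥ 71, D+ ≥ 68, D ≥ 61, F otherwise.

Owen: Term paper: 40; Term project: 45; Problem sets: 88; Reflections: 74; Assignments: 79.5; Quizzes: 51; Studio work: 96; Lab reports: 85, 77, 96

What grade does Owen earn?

C

Lab reports: drop 77 → average of remaining 2 = 181/2 = 90.5
Weighted total:
  Term paper 40 × 0.12 = 4.8
  Term project 45 × 0.05 = 2.25
  Problem sets 88 × 0.09 = 7.92
  Reflections 74 × 0.11 = 8.14
  Assignments 79.5 × 0.09 = 7.155
  Quizzes 51 × 0.15 = 7.65
  Studio work 96 × 0.16 = 15.36
  Lab reports 90.5 × 0.23 = 20.815
Sum = 74.09
74.09 is ≥ 74 and < 78 → C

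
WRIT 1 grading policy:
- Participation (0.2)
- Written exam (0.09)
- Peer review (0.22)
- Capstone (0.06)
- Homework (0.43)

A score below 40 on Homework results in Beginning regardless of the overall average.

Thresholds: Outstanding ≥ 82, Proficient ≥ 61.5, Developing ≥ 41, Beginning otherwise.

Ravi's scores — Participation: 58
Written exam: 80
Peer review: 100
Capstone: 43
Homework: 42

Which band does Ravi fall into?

Developing

Homework score 42 ≥ 40: minimum met.
Weighted total:
  Participation 58 × 0.2 = 11.6
  Written exam 80 × 0.09 = 7.2
  Peer review 100 × 0.22 = 22
  Capstone 43 × 0.06 = 2.58
  Homework 42 × 0.43 = 18.06
Sum = 61.44
61.44 is ≥ 41 and < 61.5 → Developing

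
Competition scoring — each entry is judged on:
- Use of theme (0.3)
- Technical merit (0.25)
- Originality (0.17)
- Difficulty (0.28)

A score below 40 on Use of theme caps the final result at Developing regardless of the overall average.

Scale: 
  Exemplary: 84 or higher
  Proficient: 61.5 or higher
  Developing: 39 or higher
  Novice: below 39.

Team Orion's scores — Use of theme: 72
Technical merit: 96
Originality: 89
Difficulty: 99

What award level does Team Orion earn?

Exemplary

Use of theme score 72 ≥ 40: minimum met.
Weighted total:
  Use of theme 72 × 0.3 = 21.6
  Technical merit 96 × 0.25 = 24
  Originality 89 × 0.17 = 15.13
  Difficulty 99 × 0.28 = 27.72
Sum = 88.45
88.45 ≥ 84 → Exemplary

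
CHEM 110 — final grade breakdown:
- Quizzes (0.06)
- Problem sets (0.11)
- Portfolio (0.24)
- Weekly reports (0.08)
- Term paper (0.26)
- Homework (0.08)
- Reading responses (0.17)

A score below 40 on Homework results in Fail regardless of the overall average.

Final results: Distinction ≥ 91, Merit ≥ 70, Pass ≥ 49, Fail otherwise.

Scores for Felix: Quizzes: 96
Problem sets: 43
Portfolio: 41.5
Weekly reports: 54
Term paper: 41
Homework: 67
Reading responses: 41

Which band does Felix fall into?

Homework score 67 ≥ 40: minimum met.
Weighted total:
  Quizzes 96 × 0.06 = 5.76
  Problem sets 43 × 0.11 = 4.73
  Portfolio 41.5 × 0.24 = 9.96
  Weekly reports 54 × 0.08 = 4.32
  Term paper 41 × 0.26 = 10.66
  Homework 67 × 0.08 = 5.36
  Reading responses 41 × 0.17 = 6.97
Sum = 47.76
47.76 < 49 → Fail

Fail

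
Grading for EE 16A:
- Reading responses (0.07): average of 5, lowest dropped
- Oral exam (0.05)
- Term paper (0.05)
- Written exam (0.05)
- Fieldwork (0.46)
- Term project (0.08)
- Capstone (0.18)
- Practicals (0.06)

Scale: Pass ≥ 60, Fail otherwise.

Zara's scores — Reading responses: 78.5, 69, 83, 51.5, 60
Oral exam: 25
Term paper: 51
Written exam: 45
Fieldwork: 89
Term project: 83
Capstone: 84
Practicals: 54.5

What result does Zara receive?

Pass

Reading responses: drop 51.5 → average of remaining 4 = 290.5/4 = 72.625
Weighted total:
  Reading responses 72.625 × 0.07 = 5.08375
  Oral exam 25 × 0.05 = 1.25
  Term paper 51 × 0.05 = 2.55
  Written exam 45 × 0.05 = 2.25
  Fieldwork 89 × 0.46 = 40.94
  Term project 83 × 0.08 = 6.64
  Capstone 84 × 0.18 = 15.12
  Practicals 54.5 × 0.06 = 3.27
Sum = 77.10375
77.10375 ≥ 60 → Pass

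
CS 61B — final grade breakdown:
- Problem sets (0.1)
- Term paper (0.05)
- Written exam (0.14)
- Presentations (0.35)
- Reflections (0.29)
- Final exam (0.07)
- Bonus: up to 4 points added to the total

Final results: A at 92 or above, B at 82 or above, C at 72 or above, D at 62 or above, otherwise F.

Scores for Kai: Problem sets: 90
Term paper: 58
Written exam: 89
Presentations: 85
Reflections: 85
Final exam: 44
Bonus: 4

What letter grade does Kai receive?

B

Weighted total:
  Problem sets 90 × 0.1 = 9
  Term paper 58 × 0.05 = 2.9
  Written exam 89 × 0.14 = 12.46
  Presentations 85 × 0.35 = 29.75
  Reflections 85 × 0.29 = 24.65
  Final exam 44 × 0.07 = 3.08
Sum = 81.84
Bonus: 81.84 + 4 = 85.84
85.84 is ≥ 82 and < 92 → B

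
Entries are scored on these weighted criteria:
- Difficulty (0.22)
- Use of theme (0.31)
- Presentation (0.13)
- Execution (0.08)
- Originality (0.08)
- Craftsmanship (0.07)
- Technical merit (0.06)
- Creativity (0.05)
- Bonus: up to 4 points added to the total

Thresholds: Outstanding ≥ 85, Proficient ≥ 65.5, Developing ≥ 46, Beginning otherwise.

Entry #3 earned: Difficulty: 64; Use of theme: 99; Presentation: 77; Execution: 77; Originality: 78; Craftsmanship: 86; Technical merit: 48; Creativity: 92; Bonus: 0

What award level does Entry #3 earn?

Proficient

Weighted total:
  Difficulty 64 × 0.22 = 14.08
  Use of theme 99 × 0.31 = 30.69
  Presentation 77 × 0.13 = 10.01
  Execution 77 × 0.08 = 6.16
  Originality 78 × 0.08 = 6.24
  Craftsmanship 86 × 0.07 = 6.02
  Technical merit 48 × 0.06 = 2.88
  Creativity 92 × 0.05 = 4.6
Sum = 80.68
Bonus: 80.68 + 0 = 80.68
80.68 is ≥ 65.5 and < 85 → Proficient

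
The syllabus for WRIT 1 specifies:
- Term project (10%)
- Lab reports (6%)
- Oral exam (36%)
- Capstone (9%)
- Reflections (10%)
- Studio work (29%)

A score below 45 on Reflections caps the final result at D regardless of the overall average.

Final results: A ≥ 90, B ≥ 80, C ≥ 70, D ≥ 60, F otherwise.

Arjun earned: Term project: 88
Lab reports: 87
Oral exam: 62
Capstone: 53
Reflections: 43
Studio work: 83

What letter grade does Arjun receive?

D

Reflections score 43 < 45: minimum not met.
Weighted total:
  Term project 88 × 0.1 = 8.8
  Lab reports 87 × 0.06 = 5.22
  Oral exam 62 × 0.36 = 22.32
  Capstone 53 × 0.09 = 4.77
  Reflections 43 × 0.1 = 4.3
  Studio work 83 × 0.29 = 24.07
Sum = 69.48
69.48 would be D; cap at D applies → D.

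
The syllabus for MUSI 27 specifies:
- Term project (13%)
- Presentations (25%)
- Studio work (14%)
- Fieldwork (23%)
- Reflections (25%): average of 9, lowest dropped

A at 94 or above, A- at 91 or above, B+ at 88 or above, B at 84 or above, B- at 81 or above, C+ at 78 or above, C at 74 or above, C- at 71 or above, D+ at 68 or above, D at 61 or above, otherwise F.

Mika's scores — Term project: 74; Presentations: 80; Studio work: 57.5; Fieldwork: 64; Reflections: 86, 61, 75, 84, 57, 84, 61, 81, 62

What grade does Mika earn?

Reflections: drop 57 → average of remaining 8 = 594/8 = 74.25
Weighted total:
  Term project 74 × 0.13 = 9.62
  Presentations 80 × 0.25 = 20
  Studio work 57.5 × 0.14 = 8.05
  Fieldwork 64 × 0.23 = 14.72
  Reflections 74.25 × 0.25 = 18.5625
Sum = 70.9525
70.9525 is ≥ 68 and < 71 → D+

D+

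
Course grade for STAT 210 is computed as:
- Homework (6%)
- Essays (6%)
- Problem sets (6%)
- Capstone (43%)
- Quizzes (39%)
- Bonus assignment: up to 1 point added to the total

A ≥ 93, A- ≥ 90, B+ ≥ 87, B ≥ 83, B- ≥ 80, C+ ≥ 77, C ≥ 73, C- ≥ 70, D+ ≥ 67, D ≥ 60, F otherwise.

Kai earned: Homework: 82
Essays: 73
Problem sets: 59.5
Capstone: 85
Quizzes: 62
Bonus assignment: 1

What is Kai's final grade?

C

Weighted total:
  Homework 82 × 0.06 = 4.92
  Essays 73 × 0.06 = 4.38
  Problem sets 59.5 × 0.06 = 3.57
  Capstone 85 × 0.43 = 36.55
  Quizzes 62 × 0.39 = 24.18
Sum = 73.6
Bonus assignment: 73.6 + 1 = 74.6
74.6 is ≥ 73 and < 77 → C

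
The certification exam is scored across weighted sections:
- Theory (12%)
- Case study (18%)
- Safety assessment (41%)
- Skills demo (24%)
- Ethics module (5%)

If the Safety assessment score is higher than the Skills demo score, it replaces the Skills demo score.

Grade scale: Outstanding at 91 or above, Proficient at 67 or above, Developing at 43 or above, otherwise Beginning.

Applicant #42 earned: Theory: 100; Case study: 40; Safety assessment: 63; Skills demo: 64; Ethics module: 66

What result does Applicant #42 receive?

Developing

Safety assessment (63) ≤ Skills demo (64), so Skills demo stays at 64.
Weighted total:
  Theory 100 × 0.12 = 12
  Case study 40 × 0.18 = 7.2
  Safety assessment 63 × 0.41 = 25.83
  Skills demo 64 × 0.24 = 15.36
  Ethics module 66 × 0.05 = 3.3
Sum = 63.69
63.69 is ≥ 43 and < 67 → Developing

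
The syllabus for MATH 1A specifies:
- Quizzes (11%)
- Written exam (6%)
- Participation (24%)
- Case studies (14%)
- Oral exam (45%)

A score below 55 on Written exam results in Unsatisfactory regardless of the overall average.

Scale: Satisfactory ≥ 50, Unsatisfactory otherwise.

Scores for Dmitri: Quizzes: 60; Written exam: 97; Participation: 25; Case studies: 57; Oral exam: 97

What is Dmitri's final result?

Satisfactory

Written exam score 97 ≥ 55: minimum met.
Weighted total:
  Quizzes 60 × 0.11 = 6.6
  Written exam 97 × 0.06 = 5.82
  Participation 25 × 0.24 = 6
  Case studies 57 × 0.14 = 7.98
  Oral exam 97 × 0.45 = 43.65
Sum = 70.05
70.05 ≥ 50 → Satisfactory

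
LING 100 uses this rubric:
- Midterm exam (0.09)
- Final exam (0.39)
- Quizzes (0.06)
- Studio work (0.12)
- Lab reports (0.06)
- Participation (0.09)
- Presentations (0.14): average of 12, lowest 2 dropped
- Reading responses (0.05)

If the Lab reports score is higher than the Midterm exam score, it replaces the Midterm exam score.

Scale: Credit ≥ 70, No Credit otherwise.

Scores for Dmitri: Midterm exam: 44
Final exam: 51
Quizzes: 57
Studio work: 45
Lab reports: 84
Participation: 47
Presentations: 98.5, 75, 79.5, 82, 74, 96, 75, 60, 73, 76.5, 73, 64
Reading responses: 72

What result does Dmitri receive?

Presentations: drop 60, 64 → average of remaining 10 = 802.5/10 = 80.25
Lab reports (84) > Midterm exam (44), so Midterm exam counts as 84.
Weighted total:
  Midterm exam 84 × 0.09 = 7.56
  Final exam 51 × 0.39 = 19.89
  Quizzes 57 × 0.06 = 3.42
  Studio work 45 × 0.12 = 5.4
  Lab reports 84 × 0.06 = 5.04
  Participation 47 × 0.09 = 4.23
  Presentations 80.25 × 0.14 = 11.235
  Reading responses 72 × 0.05 = 3.6
Sum = 60.375
60.375 < 70 → No Credit

No Credit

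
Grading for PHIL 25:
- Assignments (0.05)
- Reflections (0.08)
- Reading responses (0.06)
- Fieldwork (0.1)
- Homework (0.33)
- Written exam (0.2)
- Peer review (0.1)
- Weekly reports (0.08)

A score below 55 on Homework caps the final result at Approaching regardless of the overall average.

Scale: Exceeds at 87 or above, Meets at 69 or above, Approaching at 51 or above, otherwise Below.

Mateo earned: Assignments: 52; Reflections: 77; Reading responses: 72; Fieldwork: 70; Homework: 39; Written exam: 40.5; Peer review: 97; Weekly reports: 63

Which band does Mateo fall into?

Homework score 39 < 55: minimum not met.
Weighted total:
  Assignments 52 × 0.05 = 2.6
  Reflections 77 × 0.08 = 6.16
  Reading responses 72 × 0.06 = 4.32
  Fieldwork 70 × 0.1 = 7
  Homework 39 × 0.33 = 12.87
  Written exam 40.5 × 0.2 = 8.1
  Peer review 97 × 0.1 = 9.7
  Weekly reports 63 × 0.08 = 5.04
Sum = 55.79
55.79 would be Approaching; cap at Approaching applies → Approaching.

Approaching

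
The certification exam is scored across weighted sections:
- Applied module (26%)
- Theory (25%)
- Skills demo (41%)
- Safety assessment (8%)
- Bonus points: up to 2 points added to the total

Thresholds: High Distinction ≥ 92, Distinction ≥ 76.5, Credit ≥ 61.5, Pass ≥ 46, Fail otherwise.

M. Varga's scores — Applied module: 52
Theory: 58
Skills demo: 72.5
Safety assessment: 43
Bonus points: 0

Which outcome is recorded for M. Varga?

Pass

Weighted total:
  Applied module 52 × 0.26 = 13.52
  Theory 58 × 0.25 = 14.5
  Skills demo 72.5 × 0.41 = 29.725
  Safety assessment 43 × 0.08 = 3.44
Sum = 61.185
Bonus points: 61.185 + 0 = 61.185
61.185 is ≥ 46 and < 61.5 → Pass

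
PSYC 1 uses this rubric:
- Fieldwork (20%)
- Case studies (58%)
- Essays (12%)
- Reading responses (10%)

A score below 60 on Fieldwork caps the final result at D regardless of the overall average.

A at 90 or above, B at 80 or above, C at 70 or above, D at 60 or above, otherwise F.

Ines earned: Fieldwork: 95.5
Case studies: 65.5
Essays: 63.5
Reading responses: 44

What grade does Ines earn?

Fieldwork score 95.5 ≥ 60: minimum met.
Weighted total:
  Fieldwork 95.5 × 0.2 = 19.1
  Case studies 65.5 × 0.58 = 37.99
  Essays 63.5 × 0.12 = 7.62
  Reading responses 44 × 0.1 = 4.4
Sum = 69.11
69.11 is ≥ 60 and < 70 → D

D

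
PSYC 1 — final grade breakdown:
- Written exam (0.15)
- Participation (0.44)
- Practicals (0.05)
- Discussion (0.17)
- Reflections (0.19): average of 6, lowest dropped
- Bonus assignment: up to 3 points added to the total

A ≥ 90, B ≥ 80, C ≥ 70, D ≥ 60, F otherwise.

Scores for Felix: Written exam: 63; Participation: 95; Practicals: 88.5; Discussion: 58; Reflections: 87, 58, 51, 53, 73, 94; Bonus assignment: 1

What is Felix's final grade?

Reflections: drop 51 → average of remaining 5 = 365/5 = 73
Weighted total:
  Written exam 63 × 0.15 = 9.45
  Participation 95 × 0.44 = 41.8
  Practicals 88.5 × 0.05 = 4.425
  Discussion 58 × 0.17 = 9.86
  Reflections 73 × 0.19 = 13.87
Sum = 79.405
Bonus assignment: 79.405 + 1 = 80.405
80.405 is ≥ 80 and < 90 → B

B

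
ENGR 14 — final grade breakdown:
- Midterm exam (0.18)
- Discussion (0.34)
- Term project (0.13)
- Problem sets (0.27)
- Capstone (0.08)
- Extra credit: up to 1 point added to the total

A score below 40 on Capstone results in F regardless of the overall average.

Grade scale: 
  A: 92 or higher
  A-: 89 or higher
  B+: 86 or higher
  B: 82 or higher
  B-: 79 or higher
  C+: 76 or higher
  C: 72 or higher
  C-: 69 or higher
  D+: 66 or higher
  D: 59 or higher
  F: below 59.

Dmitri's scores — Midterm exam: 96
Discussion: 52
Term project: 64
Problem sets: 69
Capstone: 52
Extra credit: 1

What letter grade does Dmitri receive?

Capstone score 52 ≥ 40: minimum met.
Weighted total:
  Midterm exam 96 × 0.18 = 17.28
  Discussion 52 × 0.34 = 17.68
  Term project 64 × 0.13 = 8.32
  Problem sets 69 × 0.27 = 18.63
  Capstone 52 × 0.08 = 4.16
Sum = 66.07
Extra credit: 66.07 + 1 = 67.07
67.07 is ≥ 66 and < 69 → D+

D+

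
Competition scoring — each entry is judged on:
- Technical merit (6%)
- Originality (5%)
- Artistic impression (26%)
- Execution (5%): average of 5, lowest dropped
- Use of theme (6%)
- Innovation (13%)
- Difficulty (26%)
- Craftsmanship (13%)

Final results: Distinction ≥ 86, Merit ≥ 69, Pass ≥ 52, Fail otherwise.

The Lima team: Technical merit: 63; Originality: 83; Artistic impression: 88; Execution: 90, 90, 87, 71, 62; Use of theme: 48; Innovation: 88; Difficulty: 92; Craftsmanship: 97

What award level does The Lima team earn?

Merit

Execution: drop 62 → average of remaining 4 = 338/4 = 84.5
Weighted total:
  Technical merit 63 × 0.06 = 3.78
  Originality 83 × 0.05 = 4.15
  Artistic impression 88 × 0.26 = 22.88
  Execution 84.5 × 0.05 = 4.225
  Use of theme 48 × 0.06 = 2.88
  Innovation 88 × 0.13 = 11.44
  Difficulty 92 × 0.26 = 23.92
  Craftsmanship 97 × 0.13 = 12.61
Sum = 85.885
85.885 is ≥ 69 and < 86 → Merit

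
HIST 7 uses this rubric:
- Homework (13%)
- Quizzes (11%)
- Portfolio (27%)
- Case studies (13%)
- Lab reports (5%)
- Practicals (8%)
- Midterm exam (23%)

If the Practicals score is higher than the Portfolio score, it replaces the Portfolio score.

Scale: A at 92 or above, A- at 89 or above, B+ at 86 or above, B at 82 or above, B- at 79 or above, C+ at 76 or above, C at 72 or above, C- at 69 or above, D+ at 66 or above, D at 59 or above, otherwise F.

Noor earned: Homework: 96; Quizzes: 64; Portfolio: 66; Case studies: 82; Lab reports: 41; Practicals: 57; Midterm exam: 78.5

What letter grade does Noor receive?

Practicals (57) ≤ Portfolio (66), so Portfolio stays at 66.
Weighted total:
  Homework 96 × 0.13 = 12.48
  Quizzes 64 × 0.11 = 7.04
  Portfolio 66 × 0.27 = 17.82
  Case studies 82 × 0.13 = 10.66
  Lab reports 41 × 0.05 = 2.05
  Practicals 57 × 0.08 = 4.56
  Midterm exam 78.5 × 0.23 = 18.055
Sum = 72.665
72.665 is ≥ 72 and < 76 → C

C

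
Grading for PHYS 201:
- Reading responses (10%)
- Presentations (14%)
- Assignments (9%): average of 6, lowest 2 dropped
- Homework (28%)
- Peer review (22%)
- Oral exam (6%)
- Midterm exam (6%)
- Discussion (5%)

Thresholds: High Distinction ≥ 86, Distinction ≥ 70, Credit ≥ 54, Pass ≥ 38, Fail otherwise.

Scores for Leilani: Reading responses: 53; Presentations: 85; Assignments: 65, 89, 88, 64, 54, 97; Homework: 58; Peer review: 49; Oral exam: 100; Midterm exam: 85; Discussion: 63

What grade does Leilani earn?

Assignments: drop 54, 64 → average of remaining 4 = 339/4 = 84.75
Weighted total:
  Reading responses 53 × 0.1 = 5.3
  Presentations 85 × 0.14 = 11.9
  Assignments 84.75 × 0.09 = 7.6275
  Homework 58 × 0.28 = 16.24
  Peer review 49 × 0.22 = 10.78
  Oral exam 100 × 0.06 = 6
  Midterm exam 85 × 0.06 = 5.1
  Discussion 63 × 0.05 = 3.15
Sum = 66.0975
66.0975 is ≥ 54 and < 70 → Credit

Credit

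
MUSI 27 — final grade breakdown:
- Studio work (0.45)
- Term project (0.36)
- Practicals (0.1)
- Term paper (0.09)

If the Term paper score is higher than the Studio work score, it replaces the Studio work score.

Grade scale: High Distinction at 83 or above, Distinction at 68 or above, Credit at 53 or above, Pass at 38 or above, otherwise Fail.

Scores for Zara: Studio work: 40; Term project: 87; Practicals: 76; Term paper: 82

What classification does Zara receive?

Term paper (82) > Studio work (40), so Studio work counts as 82.
Weighted total:
  Studio work 82 × 0.45 = 36.9
  Term project 87 × 0.36 = 31.32
  Practicals 76 × 0.1 = 7.6
  Term paper 82 × 0.09 = 7.38
Sum = 83.2
83.2 ≥ 83 → High Distinction

High Distinction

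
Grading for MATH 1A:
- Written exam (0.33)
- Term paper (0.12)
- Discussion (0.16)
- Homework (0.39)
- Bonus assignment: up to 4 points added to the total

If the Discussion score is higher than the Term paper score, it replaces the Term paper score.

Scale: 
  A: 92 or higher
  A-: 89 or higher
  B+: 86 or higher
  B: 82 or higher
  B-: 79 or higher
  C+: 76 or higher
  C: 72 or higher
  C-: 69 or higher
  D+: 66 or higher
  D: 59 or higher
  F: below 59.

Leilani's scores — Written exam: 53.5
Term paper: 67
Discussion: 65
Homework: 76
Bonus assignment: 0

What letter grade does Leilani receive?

Discussion (65) ≤ Term paper (67), so Term paper stays at 67.
Weighted total:
  Written exam 53.5 × 0.33 = 17.655
  Term paper 67 × 0.12 = 8.04
  Discussion 65 × 0.16 = 10.4
  Homework 76 × 0.39 = 29.64
Sum = 65.735
Bonus assignment: 65.735 + 0 = 65.735
65.735 is ≥ 59 and < 66 → D

D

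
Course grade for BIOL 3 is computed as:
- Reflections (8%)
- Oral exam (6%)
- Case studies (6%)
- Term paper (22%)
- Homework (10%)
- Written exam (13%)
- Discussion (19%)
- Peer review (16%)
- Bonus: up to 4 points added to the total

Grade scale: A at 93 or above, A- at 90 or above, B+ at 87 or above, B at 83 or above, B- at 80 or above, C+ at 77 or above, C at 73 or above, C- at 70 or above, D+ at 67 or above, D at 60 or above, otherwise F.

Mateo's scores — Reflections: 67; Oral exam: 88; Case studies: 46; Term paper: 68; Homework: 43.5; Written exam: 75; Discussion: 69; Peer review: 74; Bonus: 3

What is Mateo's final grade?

C-

Weighted total:
  Reflections 67 × 0.08 = 5.36
  Oral exam 88 × 0.06 = 5.28
  Case studies 46 × 0.06 = 2.76
  Term paper 68 × 0.22 = 14.96
  Homework 43.5 × 0.1 = 4.35
  Written exam 75 × 0.13 = 9.75
  Discussion 69 × 0.19 = 13.11
  Peer review 74 × 0.16 = 11.84
Sum = 67.41
Bonus: 67.41 + 3 = 70.41
70.41 is ≥ 70 and < 73 → C-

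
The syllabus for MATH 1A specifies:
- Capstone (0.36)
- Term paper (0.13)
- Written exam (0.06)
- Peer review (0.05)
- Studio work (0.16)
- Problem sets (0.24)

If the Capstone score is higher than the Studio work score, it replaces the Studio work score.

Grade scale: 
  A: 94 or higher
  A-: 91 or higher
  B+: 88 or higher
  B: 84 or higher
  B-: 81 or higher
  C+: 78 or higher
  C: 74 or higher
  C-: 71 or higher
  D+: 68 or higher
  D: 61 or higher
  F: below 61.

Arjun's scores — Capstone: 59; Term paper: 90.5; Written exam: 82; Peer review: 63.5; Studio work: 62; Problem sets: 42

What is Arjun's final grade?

D

Capstone (59) ≤ Studio work (62), so Studio work stays at 62.
Weighted total:
  Capstone 59 × 0.36 = 21.24
  Term paper 90.5 × 0.13 = 11.765
  Written exam 82 × 0.06 = 4.92
  Peer review 63.5 × 0.05 = 3.175
  Studio work 62 × 0.16 = 9.92
  Problem sets 42 × 0.24 = 10.08
Sum = 61.1
61.1 is ≥ 61 and < 68 → D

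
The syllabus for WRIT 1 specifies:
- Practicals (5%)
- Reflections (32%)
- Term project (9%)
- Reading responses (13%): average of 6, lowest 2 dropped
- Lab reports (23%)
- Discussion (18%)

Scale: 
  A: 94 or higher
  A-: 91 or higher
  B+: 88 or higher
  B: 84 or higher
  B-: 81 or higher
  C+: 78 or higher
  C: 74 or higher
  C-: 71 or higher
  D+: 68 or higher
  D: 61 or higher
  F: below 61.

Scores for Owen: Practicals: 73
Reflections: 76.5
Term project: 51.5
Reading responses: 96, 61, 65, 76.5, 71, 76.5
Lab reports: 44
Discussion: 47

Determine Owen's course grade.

D

Reading responses: drop 61, 65 → average of remaining 4 = 320/4 = 80
Weighted total:
  Practicals 73 × 0.05 = 3.65
  Reflections 76.5 × 0.32 = 24.48
  Term project 51.5 × 0.09 = 4.635
  Reading responses 80 × 0.13 = 10.4
  Lab reports 44 × 0.23 = 10.12
  Discussion 47 × 0.18 = 8.46
Sum = 61.745
61.745 is ≥ 61 and < 68 → D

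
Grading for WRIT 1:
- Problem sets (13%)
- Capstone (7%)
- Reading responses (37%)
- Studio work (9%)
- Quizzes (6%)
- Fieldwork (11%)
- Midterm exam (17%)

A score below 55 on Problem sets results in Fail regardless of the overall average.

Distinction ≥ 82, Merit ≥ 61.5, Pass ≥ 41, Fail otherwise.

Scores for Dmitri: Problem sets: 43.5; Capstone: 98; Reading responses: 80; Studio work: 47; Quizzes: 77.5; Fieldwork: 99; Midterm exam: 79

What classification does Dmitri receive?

Fail

Problem sets score 43.5 < 55: minimum not met.
Weighted total:
  Problem sets 43.5 × 0.13 = 5.655
  Capstone 98 × 0.07 = 6.86
  Reading responses 80 × 0.37 = 29.6
  Studio work 47 × 0.09 = 4.23
  Quizzes 77.5 × 0.06 = 4.65
  Fieldwork 99 × 0.11 = 10.89
  Midterm exam 79 × 0.17 = 13.43
Sum = 75.315
Because the Problem sets minimum was not met, the result is Fail.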